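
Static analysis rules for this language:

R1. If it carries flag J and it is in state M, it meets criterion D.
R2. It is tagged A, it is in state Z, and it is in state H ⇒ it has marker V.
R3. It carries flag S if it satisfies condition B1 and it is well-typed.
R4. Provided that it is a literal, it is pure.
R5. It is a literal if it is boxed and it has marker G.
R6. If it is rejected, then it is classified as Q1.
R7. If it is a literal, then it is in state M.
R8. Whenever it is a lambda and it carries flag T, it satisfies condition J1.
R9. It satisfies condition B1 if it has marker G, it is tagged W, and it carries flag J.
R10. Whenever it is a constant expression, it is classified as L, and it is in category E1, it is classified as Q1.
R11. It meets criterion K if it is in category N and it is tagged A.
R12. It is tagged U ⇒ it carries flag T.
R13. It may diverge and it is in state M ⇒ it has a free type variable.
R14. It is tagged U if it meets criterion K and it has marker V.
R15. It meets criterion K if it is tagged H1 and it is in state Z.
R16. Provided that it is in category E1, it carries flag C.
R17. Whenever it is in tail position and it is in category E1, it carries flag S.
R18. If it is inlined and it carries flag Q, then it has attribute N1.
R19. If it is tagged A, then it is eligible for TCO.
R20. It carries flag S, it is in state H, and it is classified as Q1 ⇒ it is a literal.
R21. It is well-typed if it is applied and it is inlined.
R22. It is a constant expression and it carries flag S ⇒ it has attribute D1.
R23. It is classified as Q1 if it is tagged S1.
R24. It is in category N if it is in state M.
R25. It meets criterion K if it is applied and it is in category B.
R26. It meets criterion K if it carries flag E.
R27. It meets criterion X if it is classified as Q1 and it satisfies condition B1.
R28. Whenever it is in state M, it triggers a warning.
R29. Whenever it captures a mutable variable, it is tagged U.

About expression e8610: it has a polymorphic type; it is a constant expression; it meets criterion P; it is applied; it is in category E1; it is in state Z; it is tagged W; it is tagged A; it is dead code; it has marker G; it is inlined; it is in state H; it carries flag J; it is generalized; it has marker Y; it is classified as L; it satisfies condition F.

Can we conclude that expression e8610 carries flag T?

Yes

By R2 (it is tagged A, it is in state Z, it is in state H): it has marker V.
By R9 (it has marker G, it is tagged W, it carries flag J): it satisfies condition B1.
By R10 (it is a constant expression, it is classified as L, it is in category E1): it is classified as Q1.
By R21 (it is applied, it is inlined): it is well-typed.
By R3 (it satisfies condition B1, it is well-typed): it carries flag S.
By R20 (it carries flag S, it is in state H, it is classified as Q1): it is a literal.
By R7 (it is a literal): it is in state M.
By R24 (it is in state M): it is in category N.
By R11 (it is in category N, it is tagged A): it meets criterion K.
By R14 (it meets criterion K, it has marker V): it is tagged U.
By R12 (it is tagged U): it carries flag T.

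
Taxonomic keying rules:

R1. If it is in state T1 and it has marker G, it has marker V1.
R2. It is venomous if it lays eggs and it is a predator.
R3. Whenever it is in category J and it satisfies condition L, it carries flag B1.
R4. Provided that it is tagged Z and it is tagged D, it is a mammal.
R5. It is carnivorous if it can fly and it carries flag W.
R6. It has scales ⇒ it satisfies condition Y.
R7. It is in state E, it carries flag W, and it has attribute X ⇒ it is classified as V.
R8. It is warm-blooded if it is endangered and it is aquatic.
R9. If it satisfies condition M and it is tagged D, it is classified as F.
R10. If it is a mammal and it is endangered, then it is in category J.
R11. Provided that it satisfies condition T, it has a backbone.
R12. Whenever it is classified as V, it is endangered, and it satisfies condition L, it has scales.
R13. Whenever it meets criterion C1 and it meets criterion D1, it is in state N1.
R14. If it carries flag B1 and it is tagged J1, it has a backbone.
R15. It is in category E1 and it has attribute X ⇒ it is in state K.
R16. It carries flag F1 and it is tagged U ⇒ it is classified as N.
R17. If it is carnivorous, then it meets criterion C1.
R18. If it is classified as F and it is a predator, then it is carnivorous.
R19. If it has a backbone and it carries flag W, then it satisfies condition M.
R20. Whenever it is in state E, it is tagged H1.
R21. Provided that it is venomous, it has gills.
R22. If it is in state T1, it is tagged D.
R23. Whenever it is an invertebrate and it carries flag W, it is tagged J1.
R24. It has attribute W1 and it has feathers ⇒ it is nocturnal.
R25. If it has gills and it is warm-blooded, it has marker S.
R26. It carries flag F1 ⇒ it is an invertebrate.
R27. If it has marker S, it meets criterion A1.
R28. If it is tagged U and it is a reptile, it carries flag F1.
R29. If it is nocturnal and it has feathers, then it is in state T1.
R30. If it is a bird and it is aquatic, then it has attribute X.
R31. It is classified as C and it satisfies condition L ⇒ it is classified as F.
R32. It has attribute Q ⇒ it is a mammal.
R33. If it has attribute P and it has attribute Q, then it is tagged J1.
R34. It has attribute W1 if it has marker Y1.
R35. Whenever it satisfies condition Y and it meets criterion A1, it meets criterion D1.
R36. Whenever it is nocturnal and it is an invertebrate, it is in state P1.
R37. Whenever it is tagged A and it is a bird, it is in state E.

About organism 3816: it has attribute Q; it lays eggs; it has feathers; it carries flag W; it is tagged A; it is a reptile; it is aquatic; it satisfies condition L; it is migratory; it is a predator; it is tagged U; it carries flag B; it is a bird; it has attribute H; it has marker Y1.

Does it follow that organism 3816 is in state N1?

No

Forward chaining from the given facts derives: is venomous, has gills, carries flag F1, has attribute X, is a mammal, has attribute W1, is in state E, is classified as V, is classified as N, is tagged H1, is nocturnal, is an invertebrate, is in state T1, is in state P1, is tagged D, is tagged J1.
The only rule concluding "it is in state N1" is R13, which needs "it meets criterion C1"; that is never established.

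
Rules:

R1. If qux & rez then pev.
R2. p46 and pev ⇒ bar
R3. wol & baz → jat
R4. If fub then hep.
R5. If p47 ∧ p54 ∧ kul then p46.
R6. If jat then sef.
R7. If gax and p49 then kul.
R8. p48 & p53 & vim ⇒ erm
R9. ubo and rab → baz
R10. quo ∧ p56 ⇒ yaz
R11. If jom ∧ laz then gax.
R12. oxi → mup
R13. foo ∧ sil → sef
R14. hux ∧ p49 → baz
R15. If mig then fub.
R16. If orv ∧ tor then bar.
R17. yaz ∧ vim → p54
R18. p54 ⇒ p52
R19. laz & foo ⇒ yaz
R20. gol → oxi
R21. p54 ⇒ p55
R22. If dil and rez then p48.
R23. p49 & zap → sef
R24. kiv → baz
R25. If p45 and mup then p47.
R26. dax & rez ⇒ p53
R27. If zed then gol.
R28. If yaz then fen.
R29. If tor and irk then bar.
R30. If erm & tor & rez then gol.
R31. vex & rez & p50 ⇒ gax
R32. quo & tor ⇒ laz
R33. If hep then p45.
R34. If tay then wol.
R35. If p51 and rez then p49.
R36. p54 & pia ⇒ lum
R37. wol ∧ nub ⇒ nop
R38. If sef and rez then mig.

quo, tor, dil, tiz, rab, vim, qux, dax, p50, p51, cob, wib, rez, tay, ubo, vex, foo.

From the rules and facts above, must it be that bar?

Yes

pev  (by R1: qux, rez)
baz  (by R9: ubo, rab)
p48  (by R22: dil, rez)
p53  (by R26: dax, rez)
gax  (by R31: vex, rez, p50)
laz  (by R32: quo, tor)
wol  (by R34: tay)
p49  (by R35: p51, rez)
jat  (by R3: wol, baz)
sef  (by R6: jat)
kul  (by R7: gax, p49)
erm  (by R8: p48, p53, vim)
yaz  (by R19: laz, foo)
gol  (by R30: erm, tor, rez)
mig  (by R38: sef, rez)
fub  (by R15: mig)
p54  (by R17: yaz, vim)
oxi  (by R20: gol)
hep  (by R4: fub)
mup  (by R12: oxi)
p45  (by R33: hep)
p47  (by R25: p45, mup)
p46  (by R5: p47, p54, kul)
bar  (by R2: p46, pev)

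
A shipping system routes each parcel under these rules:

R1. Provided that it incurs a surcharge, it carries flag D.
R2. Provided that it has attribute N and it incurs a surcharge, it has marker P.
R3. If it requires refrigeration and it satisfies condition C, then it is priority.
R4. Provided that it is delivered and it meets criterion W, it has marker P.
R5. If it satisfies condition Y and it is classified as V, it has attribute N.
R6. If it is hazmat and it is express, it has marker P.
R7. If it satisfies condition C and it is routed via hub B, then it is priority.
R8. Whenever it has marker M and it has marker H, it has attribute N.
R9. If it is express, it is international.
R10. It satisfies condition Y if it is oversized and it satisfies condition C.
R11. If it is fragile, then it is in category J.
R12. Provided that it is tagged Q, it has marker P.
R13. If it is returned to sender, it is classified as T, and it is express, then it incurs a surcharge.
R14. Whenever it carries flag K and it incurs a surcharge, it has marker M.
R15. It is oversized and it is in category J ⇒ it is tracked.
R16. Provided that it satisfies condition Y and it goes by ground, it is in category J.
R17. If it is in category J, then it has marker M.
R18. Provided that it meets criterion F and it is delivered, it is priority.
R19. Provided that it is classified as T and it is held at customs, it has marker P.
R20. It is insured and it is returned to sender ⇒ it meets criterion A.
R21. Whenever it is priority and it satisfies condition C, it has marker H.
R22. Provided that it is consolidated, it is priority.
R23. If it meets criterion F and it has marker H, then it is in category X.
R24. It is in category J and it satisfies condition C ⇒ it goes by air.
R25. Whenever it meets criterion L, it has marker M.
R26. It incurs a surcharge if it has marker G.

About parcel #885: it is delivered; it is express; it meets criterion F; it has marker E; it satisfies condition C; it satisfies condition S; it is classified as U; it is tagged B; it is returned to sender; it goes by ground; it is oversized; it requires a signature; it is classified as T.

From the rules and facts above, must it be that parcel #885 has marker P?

By R10 (it is oversized, it satisfies condition C): it satisfies condition Y.
By R13 (it is returned to sender, it is classified as T, it is express): it incurs a surcharge.
By R16 (it satisfies condition Y, it goes by ground): it is in category J.
By R17 (it is in category J): it has marker M.
By R18 (it meets criterion F, it is delivered): it is priority.
By R21 (it is priority, it satisfies condition C): it has marker H.
By R8 (it has marker M, it has marker H): it has attribute N.
By R2 (it has attribute N, it incurs a surcharge): it has marker P.

Yes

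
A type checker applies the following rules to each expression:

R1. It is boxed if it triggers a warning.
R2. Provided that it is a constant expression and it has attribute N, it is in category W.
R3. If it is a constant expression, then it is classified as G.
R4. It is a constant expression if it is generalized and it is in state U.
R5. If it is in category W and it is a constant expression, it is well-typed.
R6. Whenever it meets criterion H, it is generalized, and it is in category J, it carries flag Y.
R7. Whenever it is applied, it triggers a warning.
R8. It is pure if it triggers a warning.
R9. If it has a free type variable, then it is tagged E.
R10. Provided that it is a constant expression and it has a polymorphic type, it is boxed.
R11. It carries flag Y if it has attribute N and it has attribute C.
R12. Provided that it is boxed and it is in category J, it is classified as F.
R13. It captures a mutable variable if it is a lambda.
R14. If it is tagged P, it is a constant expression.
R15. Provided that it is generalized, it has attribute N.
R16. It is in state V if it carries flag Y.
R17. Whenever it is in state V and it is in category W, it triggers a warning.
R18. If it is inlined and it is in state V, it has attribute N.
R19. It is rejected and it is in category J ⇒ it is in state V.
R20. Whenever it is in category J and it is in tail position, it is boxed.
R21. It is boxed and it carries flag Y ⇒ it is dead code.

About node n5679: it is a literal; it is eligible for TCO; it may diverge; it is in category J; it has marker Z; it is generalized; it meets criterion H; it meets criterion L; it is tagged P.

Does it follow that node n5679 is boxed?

Yes

By R6 (it meets criterion H, it is generalized, it is in category J): it carries flag Y.
By R14 (it is tagged P): it is a constant expression.
By R15 (it is generalized): it has attribute N.
By R16 (it carries flag Y): it is in state V.
By R2 (it is a constant expression, it has attribute N): it is in category W.
By R17 (it is in state V, it is in category W): it triggers a warning.
By R1 (it triggers a warning): it is boxed.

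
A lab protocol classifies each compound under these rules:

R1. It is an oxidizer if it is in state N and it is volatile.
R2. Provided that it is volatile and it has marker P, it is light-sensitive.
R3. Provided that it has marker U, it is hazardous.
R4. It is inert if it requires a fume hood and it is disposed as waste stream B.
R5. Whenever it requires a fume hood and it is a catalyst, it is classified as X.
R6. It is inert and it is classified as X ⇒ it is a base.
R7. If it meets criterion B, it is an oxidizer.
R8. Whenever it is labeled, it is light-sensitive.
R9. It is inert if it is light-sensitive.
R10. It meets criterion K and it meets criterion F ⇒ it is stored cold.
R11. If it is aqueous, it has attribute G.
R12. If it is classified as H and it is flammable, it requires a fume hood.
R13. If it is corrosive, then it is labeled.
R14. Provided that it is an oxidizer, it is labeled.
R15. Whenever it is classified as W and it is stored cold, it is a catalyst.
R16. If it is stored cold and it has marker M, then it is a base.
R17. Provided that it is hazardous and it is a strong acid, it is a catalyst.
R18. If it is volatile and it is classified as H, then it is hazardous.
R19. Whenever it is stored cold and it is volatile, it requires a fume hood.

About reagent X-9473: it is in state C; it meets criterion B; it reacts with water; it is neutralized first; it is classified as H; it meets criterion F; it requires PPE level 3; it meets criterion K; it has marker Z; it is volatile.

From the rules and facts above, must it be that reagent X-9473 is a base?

Forward chaining from the given facts derives: is an oxidizer, is stored cold, is labeled, is hazardous, requires a fume hood, is light-sensitive, is inert.
Rules concluding "it is a base": R6 needs "it is classified as X"; R16 needs "it has marker M" — none of these are established.

No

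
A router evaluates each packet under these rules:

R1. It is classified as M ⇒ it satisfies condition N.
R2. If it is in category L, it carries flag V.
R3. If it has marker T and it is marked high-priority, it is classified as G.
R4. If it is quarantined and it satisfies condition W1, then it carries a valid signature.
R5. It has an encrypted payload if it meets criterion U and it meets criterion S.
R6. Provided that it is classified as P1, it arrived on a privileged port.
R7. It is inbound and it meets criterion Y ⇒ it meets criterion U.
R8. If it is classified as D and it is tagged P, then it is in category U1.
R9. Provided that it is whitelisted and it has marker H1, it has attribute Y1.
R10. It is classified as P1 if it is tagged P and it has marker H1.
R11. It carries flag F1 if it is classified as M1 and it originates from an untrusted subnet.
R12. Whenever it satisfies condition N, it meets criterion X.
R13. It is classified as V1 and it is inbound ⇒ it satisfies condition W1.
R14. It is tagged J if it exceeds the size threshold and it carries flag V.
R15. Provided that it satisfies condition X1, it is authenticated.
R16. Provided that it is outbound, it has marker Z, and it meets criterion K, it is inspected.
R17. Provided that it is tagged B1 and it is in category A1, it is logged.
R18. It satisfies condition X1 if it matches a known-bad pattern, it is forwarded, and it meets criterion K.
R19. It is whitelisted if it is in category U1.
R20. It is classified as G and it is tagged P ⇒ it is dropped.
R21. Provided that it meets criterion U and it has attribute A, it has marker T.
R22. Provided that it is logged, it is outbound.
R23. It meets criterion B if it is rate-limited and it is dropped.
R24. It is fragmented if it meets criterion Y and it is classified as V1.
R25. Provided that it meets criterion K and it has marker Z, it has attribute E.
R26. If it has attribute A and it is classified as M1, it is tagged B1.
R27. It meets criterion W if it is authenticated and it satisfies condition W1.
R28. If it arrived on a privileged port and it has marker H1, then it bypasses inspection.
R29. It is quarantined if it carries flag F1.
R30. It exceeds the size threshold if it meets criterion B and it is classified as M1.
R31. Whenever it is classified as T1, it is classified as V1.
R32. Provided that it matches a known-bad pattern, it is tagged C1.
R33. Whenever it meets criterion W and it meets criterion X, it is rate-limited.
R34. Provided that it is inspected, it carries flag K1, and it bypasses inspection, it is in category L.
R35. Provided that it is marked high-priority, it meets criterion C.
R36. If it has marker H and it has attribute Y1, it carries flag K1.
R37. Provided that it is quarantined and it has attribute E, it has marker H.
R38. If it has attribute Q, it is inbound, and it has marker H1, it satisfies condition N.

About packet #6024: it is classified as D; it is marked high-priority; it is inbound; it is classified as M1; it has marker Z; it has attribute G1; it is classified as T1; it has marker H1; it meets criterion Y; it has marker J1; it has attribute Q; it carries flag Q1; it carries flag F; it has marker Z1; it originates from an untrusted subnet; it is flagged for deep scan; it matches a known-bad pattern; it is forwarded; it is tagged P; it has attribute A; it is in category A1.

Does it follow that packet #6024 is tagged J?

No

Forward chaining from the given facts derives: meets criterion U, is in category U1, is classified as P1, carries flag F1, is whitelisted, has marker T, is tagged B1, is quarantined, is classified as V1, is tagged C1, meets criterion C, satisfies condition N, is classified as G, arrived on a privileged port, has attribute Y1, meets criterion X, satisfies condition W1, is logged, is dropped, is outbound, is fragmented, bypasses inspection, carries a valid signature.
The only rule concluding "it is tagged J" is R14, which needs "it exceeds the size threshold"; that is never established.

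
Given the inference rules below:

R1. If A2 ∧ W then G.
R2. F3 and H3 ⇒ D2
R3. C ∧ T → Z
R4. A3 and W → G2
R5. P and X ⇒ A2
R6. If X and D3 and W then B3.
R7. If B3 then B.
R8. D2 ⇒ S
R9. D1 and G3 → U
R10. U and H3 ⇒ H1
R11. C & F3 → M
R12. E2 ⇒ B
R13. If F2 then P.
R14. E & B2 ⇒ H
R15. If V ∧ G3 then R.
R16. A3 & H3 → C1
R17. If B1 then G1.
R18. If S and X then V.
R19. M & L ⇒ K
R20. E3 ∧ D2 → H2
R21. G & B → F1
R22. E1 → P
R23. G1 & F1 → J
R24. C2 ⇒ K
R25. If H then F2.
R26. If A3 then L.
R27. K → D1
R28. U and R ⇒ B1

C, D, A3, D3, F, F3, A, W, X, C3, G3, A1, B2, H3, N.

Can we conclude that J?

No

Forward chaining from the given facts derives: D2, G2, B3, B, S, M, C1, V, L, R, K, D1, U, H1, B1, G1.
The only rule concluding J is R23, which needs F1; that is never established.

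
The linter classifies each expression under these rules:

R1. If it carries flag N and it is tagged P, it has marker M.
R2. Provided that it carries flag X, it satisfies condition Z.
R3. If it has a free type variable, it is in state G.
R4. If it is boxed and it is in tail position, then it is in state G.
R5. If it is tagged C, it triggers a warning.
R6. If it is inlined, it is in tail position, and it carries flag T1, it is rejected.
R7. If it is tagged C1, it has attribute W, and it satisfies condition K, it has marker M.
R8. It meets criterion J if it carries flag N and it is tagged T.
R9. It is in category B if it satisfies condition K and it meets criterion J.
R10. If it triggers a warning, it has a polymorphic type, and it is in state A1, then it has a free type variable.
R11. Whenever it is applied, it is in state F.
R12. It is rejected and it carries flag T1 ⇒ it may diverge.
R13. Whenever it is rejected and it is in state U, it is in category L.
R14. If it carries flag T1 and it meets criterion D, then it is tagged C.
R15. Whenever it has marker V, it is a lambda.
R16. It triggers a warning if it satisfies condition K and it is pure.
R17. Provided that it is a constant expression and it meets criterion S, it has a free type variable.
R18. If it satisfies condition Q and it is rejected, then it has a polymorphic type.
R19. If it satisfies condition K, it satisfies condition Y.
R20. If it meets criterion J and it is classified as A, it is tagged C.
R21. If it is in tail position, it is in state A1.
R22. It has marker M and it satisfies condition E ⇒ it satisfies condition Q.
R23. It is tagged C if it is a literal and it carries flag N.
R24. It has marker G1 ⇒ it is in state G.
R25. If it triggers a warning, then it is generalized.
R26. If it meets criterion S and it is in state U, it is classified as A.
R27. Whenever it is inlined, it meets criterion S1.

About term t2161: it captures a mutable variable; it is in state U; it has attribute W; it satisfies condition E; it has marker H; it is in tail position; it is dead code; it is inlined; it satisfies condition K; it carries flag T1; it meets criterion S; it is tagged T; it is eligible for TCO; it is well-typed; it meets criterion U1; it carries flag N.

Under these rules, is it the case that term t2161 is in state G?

No

Forward chaining from the given facts derives: is rejected, meets criterion J, is in category B, may diverge, is in category L, satisfies condition Y, is in state A1, is classified as A, meets criterion S1, is tagged C, triggers a warning, is generalized.
Rules concluding "it is in state G": R3 needs "it has a free type variable"; R4 needs "it is boxed"; R24 needs "it has marker G1" — none of these are established.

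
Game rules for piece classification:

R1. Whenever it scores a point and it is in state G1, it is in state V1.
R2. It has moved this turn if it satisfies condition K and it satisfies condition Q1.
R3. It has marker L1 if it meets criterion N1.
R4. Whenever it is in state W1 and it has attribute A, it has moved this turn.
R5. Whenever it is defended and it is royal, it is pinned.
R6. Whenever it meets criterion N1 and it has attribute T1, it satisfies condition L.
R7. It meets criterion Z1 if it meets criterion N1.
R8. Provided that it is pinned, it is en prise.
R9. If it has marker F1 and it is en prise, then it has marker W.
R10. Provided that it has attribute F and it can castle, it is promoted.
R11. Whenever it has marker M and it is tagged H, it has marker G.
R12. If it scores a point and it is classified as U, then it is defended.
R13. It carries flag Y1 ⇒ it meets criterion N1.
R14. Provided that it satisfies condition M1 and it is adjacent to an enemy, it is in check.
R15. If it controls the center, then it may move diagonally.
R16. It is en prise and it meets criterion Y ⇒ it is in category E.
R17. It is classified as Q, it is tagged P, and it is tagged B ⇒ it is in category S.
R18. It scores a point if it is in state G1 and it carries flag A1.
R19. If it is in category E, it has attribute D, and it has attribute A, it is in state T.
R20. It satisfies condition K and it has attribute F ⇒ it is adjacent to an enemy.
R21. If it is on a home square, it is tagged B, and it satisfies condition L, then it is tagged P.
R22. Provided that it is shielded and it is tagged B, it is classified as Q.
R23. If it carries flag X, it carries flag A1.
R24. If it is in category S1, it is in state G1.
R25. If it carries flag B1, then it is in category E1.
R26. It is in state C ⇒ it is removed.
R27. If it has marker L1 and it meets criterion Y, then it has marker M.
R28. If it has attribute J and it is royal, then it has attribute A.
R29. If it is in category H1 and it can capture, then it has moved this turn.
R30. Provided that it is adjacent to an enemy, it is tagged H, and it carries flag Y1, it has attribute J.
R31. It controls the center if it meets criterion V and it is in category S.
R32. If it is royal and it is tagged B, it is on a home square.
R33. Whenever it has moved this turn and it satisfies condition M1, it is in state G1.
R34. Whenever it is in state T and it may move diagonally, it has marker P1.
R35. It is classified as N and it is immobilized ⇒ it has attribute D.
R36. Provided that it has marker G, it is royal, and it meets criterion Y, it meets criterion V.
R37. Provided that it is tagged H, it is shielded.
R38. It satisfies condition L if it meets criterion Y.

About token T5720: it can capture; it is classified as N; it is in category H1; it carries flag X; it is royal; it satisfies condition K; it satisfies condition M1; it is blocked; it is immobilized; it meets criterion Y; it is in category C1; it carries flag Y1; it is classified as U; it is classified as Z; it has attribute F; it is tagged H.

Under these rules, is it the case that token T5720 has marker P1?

No

Forward chaining from the given facts derives: meets criterion N1, is adjacent to an enemy, carries flag A1, has moved this turn, has attribute J, is in state G1, has attribute D, is shielded, satisfies condition L, has marker L1, meets criterion Z1, is in check, scores a point, has marker M, has attribute A, is in state V1, has marker G, is defended, meets criterion V, is pinned, is en prise, is in category E, is in state T.
The only rule concluding "it has marker P1" is R34, which needs "it may move diagonally"; that is never established.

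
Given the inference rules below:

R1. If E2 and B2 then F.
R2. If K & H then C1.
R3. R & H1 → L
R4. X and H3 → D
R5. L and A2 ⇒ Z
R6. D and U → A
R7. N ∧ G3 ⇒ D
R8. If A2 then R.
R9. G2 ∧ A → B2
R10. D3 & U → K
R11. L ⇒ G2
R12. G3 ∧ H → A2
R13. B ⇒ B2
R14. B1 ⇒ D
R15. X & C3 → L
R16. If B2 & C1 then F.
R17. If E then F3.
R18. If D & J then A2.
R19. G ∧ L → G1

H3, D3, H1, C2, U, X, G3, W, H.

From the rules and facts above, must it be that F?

Yes

D  (by R4: X, H3)
A  (by R6: D, U)
K  (by R10: D3, U)
A2  (by R12: G3, H)
C1  (by R2: K, H)
R  (by R8: A2)
L  (by R3: R, H1)
G2  (by R11: L)
B2  (by R9: G2, A)
F  (by R16: B2, C1)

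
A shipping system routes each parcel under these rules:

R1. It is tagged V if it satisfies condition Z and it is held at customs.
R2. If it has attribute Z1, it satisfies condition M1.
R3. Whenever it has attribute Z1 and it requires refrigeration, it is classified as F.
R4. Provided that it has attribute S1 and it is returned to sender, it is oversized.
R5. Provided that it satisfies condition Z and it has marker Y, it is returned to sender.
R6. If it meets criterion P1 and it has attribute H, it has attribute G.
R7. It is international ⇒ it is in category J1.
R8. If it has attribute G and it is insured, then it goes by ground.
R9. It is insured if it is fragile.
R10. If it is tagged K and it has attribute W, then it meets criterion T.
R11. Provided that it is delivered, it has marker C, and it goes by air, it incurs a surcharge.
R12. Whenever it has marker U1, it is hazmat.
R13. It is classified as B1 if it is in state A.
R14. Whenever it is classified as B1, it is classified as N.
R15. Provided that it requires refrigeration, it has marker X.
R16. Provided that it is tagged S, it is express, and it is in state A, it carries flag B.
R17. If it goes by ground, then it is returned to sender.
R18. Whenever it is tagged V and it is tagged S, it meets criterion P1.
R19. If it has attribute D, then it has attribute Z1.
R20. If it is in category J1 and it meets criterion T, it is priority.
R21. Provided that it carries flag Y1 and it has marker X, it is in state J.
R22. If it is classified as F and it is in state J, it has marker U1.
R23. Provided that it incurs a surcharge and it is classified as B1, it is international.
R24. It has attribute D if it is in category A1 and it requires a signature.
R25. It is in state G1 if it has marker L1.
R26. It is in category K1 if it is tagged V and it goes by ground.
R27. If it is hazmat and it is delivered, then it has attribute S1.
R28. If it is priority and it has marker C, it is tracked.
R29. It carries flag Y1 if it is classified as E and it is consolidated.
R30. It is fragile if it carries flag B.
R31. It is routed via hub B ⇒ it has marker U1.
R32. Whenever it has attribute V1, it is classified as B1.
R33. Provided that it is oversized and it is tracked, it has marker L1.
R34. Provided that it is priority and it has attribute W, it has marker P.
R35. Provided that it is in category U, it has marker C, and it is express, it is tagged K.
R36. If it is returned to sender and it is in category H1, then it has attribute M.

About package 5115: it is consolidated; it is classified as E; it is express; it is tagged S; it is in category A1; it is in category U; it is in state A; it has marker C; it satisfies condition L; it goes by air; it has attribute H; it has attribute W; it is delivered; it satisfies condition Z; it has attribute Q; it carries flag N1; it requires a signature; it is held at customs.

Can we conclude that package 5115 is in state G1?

No

Forward chaining from the given facts derives: is tagged V, incurs a surcharge, is classified as B1, is classified as N, carries flag B, meets criterion P1, is international, has attribute D, carries flag Y1, is fragile, is tagged K, has attribute G, is in category J1, is insured, meets criterion T, has attribute Z1, is priority, is tracked, has marker P, satisfies condition M1, goes by ground, is returned to sender, is in category K1.
The only rule concluding "it is in state G1" is R25, which needs "it has marker L1"; that is never established.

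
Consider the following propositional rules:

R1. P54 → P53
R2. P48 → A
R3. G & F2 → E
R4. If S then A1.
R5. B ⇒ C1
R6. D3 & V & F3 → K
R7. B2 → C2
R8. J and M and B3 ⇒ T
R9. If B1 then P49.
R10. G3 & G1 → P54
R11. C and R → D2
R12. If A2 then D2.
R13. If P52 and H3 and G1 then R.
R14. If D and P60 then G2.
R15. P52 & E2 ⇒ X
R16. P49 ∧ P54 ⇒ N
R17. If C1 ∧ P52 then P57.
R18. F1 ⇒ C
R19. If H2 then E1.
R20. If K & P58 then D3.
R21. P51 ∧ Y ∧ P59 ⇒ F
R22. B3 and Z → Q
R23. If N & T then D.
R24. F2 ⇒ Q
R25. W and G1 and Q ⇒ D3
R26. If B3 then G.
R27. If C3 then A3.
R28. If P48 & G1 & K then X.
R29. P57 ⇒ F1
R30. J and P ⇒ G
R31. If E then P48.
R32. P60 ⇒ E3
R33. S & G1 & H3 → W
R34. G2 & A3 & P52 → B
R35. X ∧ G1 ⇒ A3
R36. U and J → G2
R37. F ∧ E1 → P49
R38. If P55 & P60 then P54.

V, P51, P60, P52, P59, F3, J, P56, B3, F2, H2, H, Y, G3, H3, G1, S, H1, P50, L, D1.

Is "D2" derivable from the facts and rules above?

Forward chaining from the given facts derives: A1, P54, R, E1, F, Q, G, E3, W, P49, P53, E, N, D3, P48, A, K, X, A3.
Rules concluding D2: R11 needs C; R12 needs A2 — none of these are established.

No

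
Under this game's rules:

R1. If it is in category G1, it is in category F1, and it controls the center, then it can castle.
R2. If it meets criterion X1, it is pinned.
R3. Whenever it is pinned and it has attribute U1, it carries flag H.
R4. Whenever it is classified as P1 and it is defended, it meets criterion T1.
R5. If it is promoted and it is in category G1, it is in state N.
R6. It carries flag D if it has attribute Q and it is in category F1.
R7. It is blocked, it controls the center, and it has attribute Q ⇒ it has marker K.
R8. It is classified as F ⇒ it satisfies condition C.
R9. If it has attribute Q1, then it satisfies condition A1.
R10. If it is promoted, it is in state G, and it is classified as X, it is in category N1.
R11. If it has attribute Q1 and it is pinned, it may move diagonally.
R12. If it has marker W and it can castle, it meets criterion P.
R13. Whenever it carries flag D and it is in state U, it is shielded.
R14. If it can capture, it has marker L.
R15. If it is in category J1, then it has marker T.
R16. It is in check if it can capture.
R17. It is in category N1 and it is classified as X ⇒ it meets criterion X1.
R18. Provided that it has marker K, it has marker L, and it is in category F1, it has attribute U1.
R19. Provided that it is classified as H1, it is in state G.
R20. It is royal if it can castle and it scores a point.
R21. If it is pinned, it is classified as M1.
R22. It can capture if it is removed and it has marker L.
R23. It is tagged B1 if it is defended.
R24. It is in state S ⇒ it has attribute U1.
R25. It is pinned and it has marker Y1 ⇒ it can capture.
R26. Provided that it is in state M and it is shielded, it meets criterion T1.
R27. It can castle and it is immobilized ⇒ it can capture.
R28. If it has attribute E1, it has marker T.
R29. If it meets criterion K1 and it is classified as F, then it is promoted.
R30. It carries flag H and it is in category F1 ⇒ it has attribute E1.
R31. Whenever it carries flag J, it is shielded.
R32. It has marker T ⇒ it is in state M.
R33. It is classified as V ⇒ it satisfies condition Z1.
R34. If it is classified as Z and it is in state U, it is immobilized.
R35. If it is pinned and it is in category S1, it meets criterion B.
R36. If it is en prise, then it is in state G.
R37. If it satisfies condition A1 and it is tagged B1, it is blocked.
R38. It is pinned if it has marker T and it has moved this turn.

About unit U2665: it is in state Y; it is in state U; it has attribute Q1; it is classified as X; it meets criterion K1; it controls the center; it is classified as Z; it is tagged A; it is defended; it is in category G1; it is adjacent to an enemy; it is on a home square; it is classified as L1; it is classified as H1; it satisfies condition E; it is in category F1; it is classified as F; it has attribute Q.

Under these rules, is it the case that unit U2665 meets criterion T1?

By R1 (it is in category G1, it is in category F1, it controls the center): it can castle.
By R6 (it has attribute Q, it is in category F1): it carries flag D.
By R9 (it has attribute Q1): it satisfies condition A1.
By R13 (it carries flag D, it is in state U): it is shielded.
By R19 (it is classified as H1): it is in state G.
By R23 (it is defended): it is tagged B1.
By R29 (it meets criterion K1, it is classified as F): it is promoted.
By R34 (it is classified as Z, it is in state U): it is immobilized.
By R37 (it satisfies condition A1, it is tagged B1): it is blocked.
By R7 (it is blocked, it controls the center, it has attribute Q): it has marker K.
By R10 (it is promoted, it is in state G, it is classified as X): it is in category N1.
By R17 (it is in category N1, it is classified as X): it meets criterion X1.
By R27 (it can castle, it is immobilized): it can capture.
By R2 (it meets criterion X1): it is pinned.
By R14 (it can capture): it has marker L.
By R18 (it has marker K, it has marker L, it is in category F1): it has attribute U1.
By R3 (it is pinned, it has attribute U1): it carries flag H.
By R30 (it carries flag H, it is in category F1): it has attribute E1.
By R28 (it has attribute E1): it has marker T.
By R32 (it has marker T): it is in state M.
By R26 (it is in state M, it is shielded): it meets criterion T1.

Yes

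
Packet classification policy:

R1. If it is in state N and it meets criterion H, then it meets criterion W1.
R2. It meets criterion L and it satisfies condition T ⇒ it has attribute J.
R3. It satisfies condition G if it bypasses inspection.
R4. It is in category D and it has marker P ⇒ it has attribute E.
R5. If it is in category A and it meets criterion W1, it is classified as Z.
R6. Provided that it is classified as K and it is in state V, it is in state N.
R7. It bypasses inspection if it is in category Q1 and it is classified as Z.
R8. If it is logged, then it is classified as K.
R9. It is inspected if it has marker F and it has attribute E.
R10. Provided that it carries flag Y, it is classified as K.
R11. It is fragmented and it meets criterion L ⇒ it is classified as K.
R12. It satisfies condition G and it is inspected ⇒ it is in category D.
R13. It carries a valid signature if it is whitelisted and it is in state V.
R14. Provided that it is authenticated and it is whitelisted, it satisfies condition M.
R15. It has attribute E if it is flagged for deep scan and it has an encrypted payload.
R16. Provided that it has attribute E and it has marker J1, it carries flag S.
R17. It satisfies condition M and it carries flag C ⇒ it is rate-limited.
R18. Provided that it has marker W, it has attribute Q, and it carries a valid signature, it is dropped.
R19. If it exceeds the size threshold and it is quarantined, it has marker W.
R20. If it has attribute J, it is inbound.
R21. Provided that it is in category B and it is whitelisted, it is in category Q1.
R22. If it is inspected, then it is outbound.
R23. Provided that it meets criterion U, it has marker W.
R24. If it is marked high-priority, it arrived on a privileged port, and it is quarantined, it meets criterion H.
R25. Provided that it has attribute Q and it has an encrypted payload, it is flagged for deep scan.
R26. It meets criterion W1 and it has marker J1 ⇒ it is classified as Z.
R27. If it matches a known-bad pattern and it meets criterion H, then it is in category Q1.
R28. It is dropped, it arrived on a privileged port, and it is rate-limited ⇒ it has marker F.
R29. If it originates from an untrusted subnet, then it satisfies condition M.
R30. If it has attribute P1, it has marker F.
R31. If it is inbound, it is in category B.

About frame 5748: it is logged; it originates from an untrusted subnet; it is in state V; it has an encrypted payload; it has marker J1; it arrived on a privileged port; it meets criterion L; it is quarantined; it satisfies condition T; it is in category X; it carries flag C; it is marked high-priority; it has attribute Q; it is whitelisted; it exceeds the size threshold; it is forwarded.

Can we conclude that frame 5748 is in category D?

Yes

By R2 (it meets criterion L, it satisfies condition T): it has attribute J.
By R8 (it is logged): it is classified as K.
By R13 (it is whitelisted, it is in state V): it carries a valid signature.
By R19 (it exceeds the size threshold, it is quarantined): it has marker W.
By R20 (it has attribute J): it is inbound.
By R24 (it is marked high-priority, it arrived on a privileged port, it is quarantined): it meets criterion H.
By R25 (it has attribute Q, it has an encrypted payload): it is flagged for deep scan.
By R29 (it originates from an untrusted subnet): it satisfies condition M.
By R31 (it is inbound): it is in category B.
By R6 (it is classified as K, it is in state V): it is in state N.
By R15 (it is flagged for deep scan, it has an encrypted payload): it has attribute E.
By R17 (it satisfies condition M, it carries flag C): it is rate-limited.
By R18 (it has marker W, it has attribute Q, it carries a valid signature): it is dropped.
By R21 (it is in category B, it is whitelisted): it is in category Q1.
By R28 (it is dropped, it arrived on a privileged port, it is rate-limited): it has marker F.
By R1 (it is in state N, it meets criterion H): it meets criterion W1.
By R9 (it has marker F, it has attribute E): it is inspected.
By R26 (it meets criterion W1, it has marker J1): it is classified as Z.
By R7 (it is in category Q1, it is classified as Z): it bypasses inspection.
By R3 (it bypasses inspection): it satisfies condition G.
By R12 (it satisfies condition G, it is inspected): it is in category D.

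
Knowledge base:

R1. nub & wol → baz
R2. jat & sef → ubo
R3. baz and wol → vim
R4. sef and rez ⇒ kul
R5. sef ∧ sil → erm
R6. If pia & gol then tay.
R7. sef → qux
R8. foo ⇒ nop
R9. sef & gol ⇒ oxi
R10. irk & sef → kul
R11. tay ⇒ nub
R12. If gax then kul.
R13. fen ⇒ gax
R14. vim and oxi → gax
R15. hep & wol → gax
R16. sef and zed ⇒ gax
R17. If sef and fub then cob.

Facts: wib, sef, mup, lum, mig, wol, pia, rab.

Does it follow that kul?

Forward chaining from the given facts derives: qux.
Rules concluding kul: R4 needs rez; R10 needs irk; R12 needs gax — none of these are established.

No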